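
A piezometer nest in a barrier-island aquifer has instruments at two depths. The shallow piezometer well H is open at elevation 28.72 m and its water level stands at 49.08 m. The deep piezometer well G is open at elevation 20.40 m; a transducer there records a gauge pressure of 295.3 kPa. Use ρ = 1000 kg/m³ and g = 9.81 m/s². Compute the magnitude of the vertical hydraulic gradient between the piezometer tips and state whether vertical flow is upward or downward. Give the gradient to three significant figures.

Total head at well H: h = 49.08 m (water level in the standpipe).
Pressure head at well G: ψ = P/(ρg) = 295.3×1000 / (1000 × 9.81) = 30.10 m.
Total head at well G: h = z + ψ = 20.40 + 30.10 = 50.50 m.
Δh = h(well H) − h(well G) = 49.08 − 50.50 = -1.42 m.
Vertical separation Δz = 28.72 − 20.40 = 8.32 m.
|i_v| = |Δh| / Δz = 1.42 / 8.32 = 0.171.
Head is higher in the deep piezometer, so vertical flow is upward (discharge condition).

|i_v| ≈ 0.171; vertical flow is upward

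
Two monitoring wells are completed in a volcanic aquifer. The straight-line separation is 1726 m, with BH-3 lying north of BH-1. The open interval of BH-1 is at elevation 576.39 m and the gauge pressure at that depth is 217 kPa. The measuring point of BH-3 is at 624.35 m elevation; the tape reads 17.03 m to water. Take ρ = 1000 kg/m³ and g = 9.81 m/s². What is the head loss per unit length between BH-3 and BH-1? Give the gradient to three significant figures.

Pressure head at BH-1: ψ = P/(ρg) = 217×1000 / (1000 × 9.81) = 22.12 m.
Total head at BH-1: h = z + ψ = 576.39 + 22.12 = 598.51 m.
Total head at BH-3: h = 624.35 − 17.03 = 607.32 m.
Head difference: h(BH-1) − h(BH-3) = 598.51 − 607.32 = -8.81 m.
Hydraulic gradient: i = |Δh| / L = 8.81 / 1726 = 0.00510.

i ≈ 0.00510 m/m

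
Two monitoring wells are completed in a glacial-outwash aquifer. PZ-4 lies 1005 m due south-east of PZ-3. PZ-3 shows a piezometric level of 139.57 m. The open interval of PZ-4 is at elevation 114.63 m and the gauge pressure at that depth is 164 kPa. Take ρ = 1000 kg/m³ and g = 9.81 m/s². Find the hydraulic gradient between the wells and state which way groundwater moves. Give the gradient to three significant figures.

i ≈ 0.00818; groundwater flows toward the south-east

Total head at PZ-3: h = 139.57 m (water level in the piezometer is the total head).
Pressure head at PZ-4: ψ = P/(ρg) = 164×1000 / (1000 × 9.81) = 16.72 m.
Total head at PZ-4: h = z + ψ = 114.63 + 16.72 = 131.35 m.
Head difference: h(PZ-3) − h(PZ-4) = 139.57 − 131.35 = 8.22 m.
Hydraulic gradient: i = |Δh| / L = 8.22 / 1005 = 0.00818.
Flow is from higher to lower head: from PZ-3 toward PZ-4, i.e. toward the south-east.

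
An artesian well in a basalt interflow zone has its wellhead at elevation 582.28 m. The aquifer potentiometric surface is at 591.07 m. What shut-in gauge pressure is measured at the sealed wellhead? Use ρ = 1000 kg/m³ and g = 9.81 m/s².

P ≈ 86.2 kPa

Head above the cap: Δh = 591.07 − 582.28 = 8.79 m.
P = ρgΔh = 1000 × 9.81 × 8.79 = 86230 Pa ≈ 86.2 kPa.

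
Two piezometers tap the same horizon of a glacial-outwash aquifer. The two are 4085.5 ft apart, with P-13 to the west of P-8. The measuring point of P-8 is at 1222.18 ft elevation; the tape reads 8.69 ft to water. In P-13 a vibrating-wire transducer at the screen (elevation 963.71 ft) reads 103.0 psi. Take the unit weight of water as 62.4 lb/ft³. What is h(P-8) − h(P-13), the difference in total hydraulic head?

Δh ≈ 12.09 ft

Total head at P-8: h = 1222.18 − 8.69 = 1213.49 ft.
Pressure head at P-13: ψ = 144·P/γ = 144 × 103.0 / 62.4 = 237.69 ft.
Total head at P-13: h = z + ψ = 963.71 + 237.69 = 1201.40 ft.
Head difference: h(P-8) − h(P-13) = 1213.49 − 1201.40 = 12.09 ft.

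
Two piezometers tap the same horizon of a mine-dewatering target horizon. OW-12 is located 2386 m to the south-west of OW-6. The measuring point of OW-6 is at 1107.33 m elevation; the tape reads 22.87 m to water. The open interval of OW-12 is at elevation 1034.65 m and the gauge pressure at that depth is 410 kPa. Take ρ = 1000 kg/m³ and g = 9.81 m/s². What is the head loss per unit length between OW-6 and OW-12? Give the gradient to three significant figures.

Total head at OW-6: h = 1107.33 − 22.87 = 1084.46 m.
Pressure head at OW-12: ψ = P/(ρg) = 410×1000 / (1000 × 9.81) = 41.79 m.
Total head at OW-12: h = z + ψ = 1034.65 + 41.79 = 1076.44 m.
Head difference: h(OW-6) − h(OW-12) = 1084.46 − 1076.44 = 8.02 m.
Hydraulic gradient: i = |Δh| / L = 8.02 / 2386 = 0.00336.

i ≈ 0.00336 m/m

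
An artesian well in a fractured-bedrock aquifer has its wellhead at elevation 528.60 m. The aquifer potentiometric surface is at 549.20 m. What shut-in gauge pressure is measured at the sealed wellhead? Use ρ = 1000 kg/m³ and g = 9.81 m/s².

Head above the cap: Δh = 549.20 − 528.60 = 20.60 m.
P = ρgΔh = 1000 × 9.81 × 20.60 = 202086 Pa ≈ 202 kPa.

P ≈ 202 kPa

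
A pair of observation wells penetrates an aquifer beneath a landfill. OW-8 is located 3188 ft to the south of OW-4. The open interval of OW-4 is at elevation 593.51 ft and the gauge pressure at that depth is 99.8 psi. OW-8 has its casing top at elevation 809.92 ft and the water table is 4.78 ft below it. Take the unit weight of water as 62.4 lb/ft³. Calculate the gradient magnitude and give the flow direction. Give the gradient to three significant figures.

Pressure head at OW-4: ψ = 144·P/γ = 144 × 99.8 / 62.4 = 230.31 ft.
Total head at OW-4: h = z + ψ = 593.51 + 230.31 = 823.82 ft.
Total head at OW-8: h = 809.92 − 4.78 = 805.14 ft.
Head difference: h(OW-4) − h(OW-8) = 823.82 − 805.14 = 18.68 ft.
Hydraulic gradient: i = |Δh| / L = 18.68 / 3188 = 0.00586.
Flow is from higher to lower head: from OW-4 toward OW-8, i.e. toward the south.

i ≈ 0.00586; groundwater flows toward the south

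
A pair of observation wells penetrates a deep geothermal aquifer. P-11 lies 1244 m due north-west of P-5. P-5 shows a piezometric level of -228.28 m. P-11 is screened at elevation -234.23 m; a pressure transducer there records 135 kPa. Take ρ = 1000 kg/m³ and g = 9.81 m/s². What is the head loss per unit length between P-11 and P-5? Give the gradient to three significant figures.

i ≈ 0.00628 m/m

Total head at P-5: h = -228.28 m (water level in the piezometer is the total head).
Pressure head at P-11: ψ = P/(ρg) = 135×1000 / (1000 × 9.81) = 13.76 m.
Total head at P-11: h = z + ψ = -234.23 + 13.76 = -220.47 m.
Head difference: h(P-5) − h(P-11) = -228.28 − (-220.47) = -7.81 m.
Hydraulic gradient: i = |Δh| / L = 7.81 / 1244 = 0.00628.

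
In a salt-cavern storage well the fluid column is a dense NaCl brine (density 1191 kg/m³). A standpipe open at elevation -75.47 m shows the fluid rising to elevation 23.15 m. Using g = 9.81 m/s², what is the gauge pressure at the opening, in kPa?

P ≈ 1150 kPa

Pressure head ψ = h − z = 23.15 − (-75.47) = 98.62 m.
P = ρgψ = 1191 × 9.81 × 98.62 = 1152247 Pa ≈ 1150 kPa.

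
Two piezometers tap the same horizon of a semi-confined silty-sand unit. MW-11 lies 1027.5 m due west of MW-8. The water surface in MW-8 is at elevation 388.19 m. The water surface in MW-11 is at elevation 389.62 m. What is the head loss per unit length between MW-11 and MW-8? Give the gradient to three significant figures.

i ≈ 0.00139 m/m

Total head at MW-8: h = 388.19 m (water level in the piezometer is the total head).
Total head at MW-11: h = 389.62 m (water level in the piezometer is the total head).
Head difference: h(MW-8) − h(MW-11) = 388.19 − 389.62 = -1.43 m.
Hydraulic gradient: i = |Δh| / L = 1.43 / 1027.5 = 0.00139.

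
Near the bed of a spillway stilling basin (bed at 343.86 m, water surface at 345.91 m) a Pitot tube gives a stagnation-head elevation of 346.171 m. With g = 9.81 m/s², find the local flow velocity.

Near the bed, under hydrostatic conditions, the piezometric head (z + ψ) equals the free-surface elevation, 345.91 m.
Velocity head = total − piezometric = 346.171 − 345.91 = 0.261 m.
v = √(2g·h_v) = √(2 × 9.81 × 0.261) = 2.26 m/s.

v ≈ 2.26 m/s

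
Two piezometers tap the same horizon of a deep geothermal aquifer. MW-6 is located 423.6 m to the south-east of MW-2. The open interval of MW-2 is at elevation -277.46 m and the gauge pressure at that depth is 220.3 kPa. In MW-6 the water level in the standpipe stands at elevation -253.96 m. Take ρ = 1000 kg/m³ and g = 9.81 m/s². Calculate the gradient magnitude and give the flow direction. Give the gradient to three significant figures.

i ≈ 0.00246; groundwater flows toward the north-west

Pressure head at MW-2: ψ = P/(ρg) = 220.3×1000 / (1000 × 9.81) = 22.46 m.
Total head at MW-2: h = z + ψ = -277.46 + 22.46 = -255.00 m.
Total head at MW-6: h = -253.96 m (water level in the piezometer is the total head).
Head difference: h(MW-2) − h(MW-6) = -255.00 − (-253.96) = -1.04 m.
Hydraulic gradient: i = |Δh| / L = 1.04 / 423.6 = 0.00246.
Flow is from higher to lower head: from MW-6 toward MW-2, i.e. toward the north-west.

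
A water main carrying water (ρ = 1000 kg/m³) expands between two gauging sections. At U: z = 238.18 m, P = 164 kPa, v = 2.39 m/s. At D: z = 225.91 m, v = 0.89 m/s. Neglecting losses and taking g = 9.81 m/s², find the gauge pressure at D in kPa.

P₂ ≈ 287 kPa

Pressure head at U: ψ₁ = P₁/(ρg) = 164×1000 / (1000 × 9.81) = 16.72 m.
Velocity heads: v₁²/2g = 2.39²/19.62 = 0.291 m; v₂²/2g = 0.89²/19.62 = 0.040 m.
Total head H = z₁ + ψ₁ + v₁²/2g = 238.18 + 16.72 + 0.291 = 255.19 m.
ψ₂ = H − z₂ − v₂²/2g = 255.19 − 225.91 − 0.040 = 29.24 m.
P₂ = ρgψ₂ = 1000 × 9.81 × 29.24 ≈ 287 kPa.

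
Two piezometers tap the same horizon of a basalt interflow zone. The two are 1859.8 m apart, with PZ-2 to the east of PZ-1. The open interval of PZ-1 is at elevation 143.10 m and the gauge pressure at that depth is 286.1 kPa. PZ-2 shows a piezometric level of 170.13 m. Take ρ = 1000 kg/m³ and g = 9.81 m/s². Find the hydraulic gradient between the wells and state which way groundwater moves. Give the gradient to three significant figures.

i ≈ 0.00115; groundwater flows toward the east

Pressure head at PZ-1: ψ = P/(ρg) = 286.1×1000 / (1000 × 9.81) = 29.16 m.
Total head at PZ-1: h = z + ψ = 143.10 + 29.16 = 172.26 m.
Total head at PZ-2: h = 170.13 m (water level in the piezometer is the total head).
Head difference: h(PZ-1) − h(PZ-2) = 172.26 − 170.13 = 2.13 m.
Hydraulic gradient: i = |Δh| / L = 2.13 / 1859.8 = 0.00115.
Flow is from higher to lower head: from PZ-1 toward PZ-2, i.e. toward the east.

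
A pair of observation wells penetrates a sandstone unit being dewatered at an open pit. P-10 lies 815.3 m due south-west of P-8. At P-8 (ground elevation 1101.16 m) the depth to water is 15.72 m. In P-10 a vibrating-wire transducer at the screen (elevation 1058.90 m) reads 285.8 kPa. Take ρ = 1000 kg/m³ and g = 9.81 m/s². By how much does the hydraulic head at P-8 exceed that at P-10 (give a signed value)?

Total head at P-8: h = 1101.16 − 15.72 = 1085.44 m.
Pressure head at P-10: ψ = P/(ρg) = 285.8×1000 / (1000 × 9.81) = 29.13 m.
Total head at P-10: h = z + ψ = 1058.90 + 29.13 = 1088.03 m.
Head difference: h(P-8) − h(P-10) = 1085.44 − 1088.03 = -2.59 m.

Δh ≈ -2.59 m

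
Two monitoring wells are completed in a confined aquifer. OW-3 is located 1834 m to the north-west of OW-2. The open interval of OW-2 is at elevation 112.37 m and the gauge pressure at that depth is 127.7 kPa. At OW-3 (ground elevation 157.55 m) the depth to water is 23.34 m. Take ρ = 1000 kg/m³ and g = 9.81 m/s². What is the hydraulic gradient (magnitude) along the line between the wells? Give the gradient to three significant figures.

Pressure head at OW-2: ψ = P/(ρg) = 127.7×1000 / (1000 × 9.81) = 13.02 m.
Total head at OW-2: h = z + ψ = 112.37 + 13.02 = 125.39 m.
Total head at OW-3: h = 157.55 − 23.34 = 134.21 m.
Head difference: h(OW-2) − h(OW-3) = 125.39 − 134.21 = -8.82 m.
Hydraulic gradient: i = |Δh| / L = 8.82 / 1834 = 0.00481.

i ≈ 0.00481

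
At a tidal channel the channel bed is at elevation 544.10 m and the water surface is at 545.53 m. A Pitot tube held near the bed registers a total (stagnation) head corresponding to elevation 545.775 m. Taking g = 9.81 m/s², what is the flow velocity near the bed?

Near the bed, under hydrostatic conditions, the piezometric head (z + ψ) equals the free-surface elevation, 545.53 m.
Velocity head = total − piezometric = 545.775 − 545.53 = 0.245 m.
v = √(2g·h_v) = √(2 × 9.81 × 0.245) = 2.19 m/s.

v ≈ 2.19 m/s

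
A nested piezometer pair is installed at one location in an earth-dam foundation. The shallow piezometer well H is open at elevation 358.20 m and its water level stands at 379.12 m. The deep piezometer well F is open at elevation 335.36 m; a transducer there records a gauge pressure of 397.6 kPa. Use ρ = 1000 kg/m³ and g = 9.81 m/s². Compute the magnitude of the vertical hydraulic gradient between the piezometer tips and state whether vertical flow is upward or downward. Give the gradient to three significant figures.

Total head at well H: h = 379.12 m (water level in the standpipe).
Pressure head at well F: ψ = P/(ρg) = 397.6×1000 / (1000 × 9.81) = 40.53 m.
Total head at well F: h = z + ψ = 335.36 + 40.53 = 375.89 m.
Δh = h(well H) − h(well F) = 379.12 − 375.89 = 3.23 m.
Vertical separation Δz = 358.20 − 335.36 = 22.84 m.
|i_v| = |Δh| / Δz = 3.23 / 22.84 = 0.141.
Head is higher in the shallow piezometer, so vertical flow is downward (recharge condition).

|i_v| ≈ 0.141; vertical flow is downward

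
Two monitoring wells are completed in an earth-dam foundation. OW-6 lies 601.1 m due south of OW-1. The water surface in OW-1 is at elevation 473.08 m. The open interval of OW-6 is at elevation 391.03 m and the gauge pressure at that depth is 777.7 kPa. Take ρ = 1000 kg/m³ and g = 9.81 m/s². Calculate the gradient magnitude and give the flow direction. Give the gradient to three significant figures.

Total head at OW-1: h = 473.08 m (water level in the piezometer is the total head).
Pressure head at OW-6: ψ = P/(ρg) = 777.7×1000 / (1000 × 9.81) = 79.28 m.
Total head at OW-6: h = z + ψ = 391.03 + 79.28 = 470.31 m.
Head difference: h(OW-1) − h(OW-6) = 473.08 − 470.31 = 2.77 m.
Hydraulic gradient: i = |Δh| / L = 2.77 / 601.1 = 0.00461.
Flow is from higher to lower head: from OW-1 toward OW-6, i.e. toward the south.

i ≈ 0.00461; groundwater flows toward the south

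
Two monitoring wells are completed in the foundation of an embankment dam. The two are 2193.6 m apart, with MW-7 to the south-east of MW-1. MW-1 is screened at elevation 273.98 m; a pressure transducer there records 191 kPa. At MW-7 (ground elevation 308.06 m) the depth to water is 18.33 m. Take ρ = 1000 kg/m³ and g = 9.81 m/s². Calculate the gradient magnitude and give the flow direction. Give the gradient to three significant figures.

i ≈ 0.00170; groundwater flows toward the south-east

Pressure head at MW-1: ψ = P/(ρg) = 191×1000 / (1000 × 9.81) = 19.47 m.
Total head at MW-1: h = z + ψ = 273.98 + 19.47 = 293.45 m.
Total head at MW-7: h = 308.06 − 18.33 = 289.73 m.
Head difference: h(MW-1) − h(MW-7) = 293.45 − 289.73 = 3.72 m.
Hydraulic gradient: i = |Δh| / L = 3.72 / 2193.6 = 0.00170.
Flow is from higher to lower head: from MW-1 toward MW-7, i.e. toward the south-east.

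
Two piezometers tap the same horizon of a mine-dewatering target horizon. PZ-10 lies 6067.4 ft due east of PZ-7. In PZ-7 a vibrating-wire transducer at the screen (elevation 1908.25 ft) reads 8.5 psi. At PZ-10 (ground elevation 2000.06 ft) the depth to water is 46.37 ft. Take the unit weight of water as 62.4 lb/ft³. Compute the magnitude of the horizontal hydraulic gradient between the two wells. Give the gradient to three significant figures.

i ≈ 0.00426

Pressure head at PZ-7: ψ = 144·P/γ = 144 × 8.5 / 62.4 = 19.62 ft.
Total head at PZ-7: h = z + ψ = 1908.25 + 19.62 = 1927.87 ft.
Total head at PZ-10: h = 2000.06 − 46.37 = 1953.69 ft.
Head difference: h(PZ-7) − h(PZ-10) = 1927.87 − 1953.69 = -25.82 ft.
Hydraulic gradient: i = |Δh| / L = 25.82 / 6067.4 = 0.00426.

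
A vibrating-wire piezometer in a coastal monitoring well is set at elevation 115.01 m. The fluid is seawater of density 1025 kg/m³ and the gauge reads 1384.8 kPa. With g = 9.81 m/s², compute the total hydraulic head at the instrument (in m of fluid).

h ≈ 252.73 m

ψ = P/(ρg) = 1384.8×1000 / (1025 × 9.81) = 137.72 m.
h = z + ψ = 115.01 + 137.72 = 252.73 m.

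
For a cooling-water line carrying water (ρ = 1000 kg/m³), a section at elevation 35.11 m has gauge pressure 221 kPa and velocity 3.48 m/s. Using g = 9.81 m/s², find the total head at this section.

h ≈ 58.26 m

Pressure head ψ = P/(ρg) = 221×1000 / (1000 × 9.81) = 22.53 m.
Velocity head = v²/(2g) = 3.48² / (2 × 9.81) = 0.617 m.
h = z + ψ + v²/(2g) = 35.11 + 22.53 + 0.617 = 58.26 m.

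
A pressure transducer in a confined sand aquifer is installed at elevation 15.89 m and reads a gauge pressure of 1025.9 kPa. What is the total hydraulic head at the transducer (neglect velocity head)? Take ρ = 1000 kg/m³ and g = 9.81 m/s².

ψ = P/(ρg) = 1025.9×1000 / (1000 × 9.81) = 104.58 m.
h = z + ψ = 15.89 + 104.58 = 120.47 m.

h ≈ 120.47 m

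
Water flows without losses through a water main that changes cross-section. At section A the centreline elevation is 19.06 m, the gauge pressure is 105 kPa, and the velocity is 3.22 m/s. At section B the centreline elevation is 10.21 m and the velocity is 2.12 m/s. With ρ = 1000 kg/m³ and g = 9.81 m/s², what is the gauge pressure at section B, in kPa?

P₂ ≈ 195 kPa

Pressure head at A: ψ₁ = P₁/(ρg) = 105×1000 / (1000 × 9.81) = 10.70 m.
Velocity heads: v₁²/2g = 3.22²/19.62 = 0.528 m; v₂²/2g = 2.12²/19.62 = 0.229 m.
Total head H = z₁ + ψ₁ + v₁²/2g = 19.06 + 10.70 + 0.528 = 30.29 m.
ψ₂ = H − z₂ − v₂²/2g = 30.29 − 10.21 − 0.229 = 19.85 m.
P₂ = ρgψ₂ = 1000 × 9.81 × 19.85 ≈ 195 kPa.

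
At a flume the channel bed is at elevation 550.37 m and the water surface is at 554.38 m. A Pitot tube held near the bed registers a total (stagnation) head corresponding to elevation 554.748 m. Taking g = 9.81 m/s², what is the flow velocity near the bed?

v ≈ 2.69 m/s

Near the bed, under hydrostatic conditions, the piezometric head (z + ψ) equals the free-surface elevation, 554.38 m.
Velocity head = total − piezometric = 554.748 − 554.38 = 0.368 m.
v = √(2g·h_v) = √(2 × 9.81 × 0.368) = 2.69 m/s.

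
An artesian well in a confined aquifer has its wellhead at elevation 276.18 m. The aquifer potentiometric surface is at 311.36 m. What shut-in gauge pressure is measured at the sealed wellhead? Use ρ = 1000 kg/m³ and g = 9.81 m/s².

P ≈ 345 kPa

Head above the cap: Δh = 311.36 − 276.18 = 35.18 m.
P = ρgΔh = 1000 × 9.81 × 35.18 = 345116 Pa ≈ 345 kPa.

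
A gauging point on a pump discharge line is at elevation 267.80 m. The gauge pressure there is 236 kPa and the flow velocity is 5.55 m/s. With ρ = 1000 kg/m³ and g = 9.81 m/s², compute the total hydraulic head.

Pressure head ψ = P/(ρg) = 236×1000 / (1000 × 9.81) = 24.06 m.
Velocity head = v²/(2g) = 5.55² / (2 × 9.81) = 1.570 m.
h = z + ψ + v²/(2g) = 267.80 + 24.06 + 1.570 = 293.43 m.

h ≈ 293.43 m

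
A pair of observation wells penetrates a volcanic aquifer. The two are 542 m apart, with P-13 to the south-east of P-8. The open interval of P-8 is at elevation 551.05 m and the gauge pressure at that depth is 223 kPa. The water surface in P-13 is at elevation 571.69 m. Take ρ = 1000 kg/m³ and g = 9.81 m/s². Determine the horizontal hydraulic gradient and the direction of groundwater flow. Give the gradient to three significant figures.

Pressure head at P-8: ψ = P/(ρg) = 223×1000 / (1000 × 9.81) = 22.73 m.
Total head at P-8: h = z + ψ = 551.05 + 22.73 = 573.78 m.
Total head at P-13: h = 571.69 m (water level in the piezometer is the total head).
Head difference: h(P-8) − h(P-13) = 573.78 − 571.69 = 2.09 m.
Hydraulic gradient: i = |Δh| / L = 2.09 / 542 = 0.00386.
Flow is from higher to lower head: from P-8 toward P-13, i.e. toward the south-east.

i ≈ 0.00386; groundwater flows toward the south-east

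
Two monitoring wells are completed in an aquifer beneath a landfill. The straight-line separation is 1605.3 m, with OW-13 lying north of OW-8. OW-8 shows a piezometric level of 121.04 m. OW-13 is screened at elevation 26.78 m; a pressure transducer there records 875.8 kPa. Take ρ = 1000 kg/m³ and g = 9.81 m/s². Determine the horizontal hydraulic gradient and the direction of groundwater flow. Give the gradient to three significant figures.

i ≈ 0.00310; groundwater flows toward the north

Total head at OW-8: h = 121.04 m (water level in the piezometer is the total head).
Pressure head at OW-13: ψ = P/(ρg) = 875.8×1000 / (1000 × 9.81) = 89.28 m.
Total head at OW-13: h = z + ψ = 26.78 + 89.28 = 116.06 m.
Head difference: h(OW-8) − h(OW-13) = 121.04 − 116.06 = 4.98 m.
Hydraulic gradient: i = |Δh| / L = 4.98 / 1605.3 = 0.00310.
Flow is from higher to lower head: from OW-8 toward OW-13, i.e. toward the north.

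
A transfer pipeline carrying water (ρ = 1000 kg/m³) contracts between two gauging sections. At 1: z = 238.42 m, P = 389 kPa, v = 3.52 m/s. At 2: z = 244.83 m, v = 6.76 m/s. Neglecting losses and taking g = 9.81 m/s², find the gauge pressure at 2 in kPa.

P₂ ≈ 309 kPa

Pressure head at 1: ψ₁ = P₁/(ρg) = 389×1000 / (1000 × 9.81) = 39.65 m.
Velocity heads: v₁²/2g = 3.52²/19.62 = 0.632 m; v₂²/2g = 6.76²/19.62 = 2.329 m.
Total head H = z₁ + ψ₁ + v₁²/2g = 238.42 + 39.65 + 0.632 = 278.70 m.
ψ₂ = H − z₂ − v₂²/2g = 278.70 − 244.83 − 2.329 = 31.54 m.
P₂ = ρgψ₂ = 1000 × 9.81 × 31.54 ≈ 309 kPa.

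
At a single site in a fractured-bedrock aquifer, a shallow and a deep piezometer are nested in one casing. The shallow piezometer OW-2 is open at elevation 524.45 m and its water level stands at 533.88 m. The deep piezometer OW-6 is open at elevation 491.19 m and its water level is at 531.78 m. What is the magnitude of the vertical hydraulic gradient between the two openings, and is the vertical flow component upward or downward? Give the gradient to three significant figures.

Total head at OW-2: h = 533.88 m (water level in the standpipe).
Total head at OW-6: h = 531.78 m.
Δh = h(OW-2) − h(OW-6) = 533.88 − 531.78 = 2.10 m.
Vertical separation Δz = 524.45 − 491.19 = 33.26 m.
|i_v| = |Δh| / Δz = 2.10 / 33.26 = 0.0631.
Head is higher in the shallow piezometer, so vertical flow is downward (recharge condition).

|i_v| ≈ 0.0631; vertical flow is downward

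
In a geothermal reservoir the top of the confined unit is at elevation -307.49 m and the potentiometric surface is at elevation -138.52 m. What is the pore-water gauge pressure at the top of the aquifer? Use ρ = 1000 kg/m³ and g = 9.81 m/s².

P ≈ 1660 kPa

Pressure head at the aquifer top: ψ = h − z = -138.52 − (-307.49) = 168.97 m.
P = ρgψ = 1000 × 9.81 × 168.97 = 1657596 Pa ≈ 1660 kPa.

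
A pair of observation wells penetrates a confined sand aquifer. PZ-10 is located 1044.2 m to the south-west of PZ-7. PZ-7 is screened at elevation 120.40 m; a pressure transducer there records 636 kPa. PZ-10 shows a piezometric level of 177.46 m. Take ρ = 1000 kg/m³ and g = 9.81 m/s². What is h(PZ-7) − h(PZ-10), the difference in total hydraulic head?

Pressure head at PZ-7: ψ = P/(ρg) = 636×1000 / (1000 × 9.81) = 64.83 m.
Total head at PZ-7: h = z + ψ = 120.40 + 64.83 = 185.23 m.
Total head at PZ-10: h = 177.46 m (water level in the piezometer is the total head).
Head difference: h(PZ-7) − h(PZ-10) = 185.23 − 177.46 = 7.77 m.

Δh ≈ 7.77 m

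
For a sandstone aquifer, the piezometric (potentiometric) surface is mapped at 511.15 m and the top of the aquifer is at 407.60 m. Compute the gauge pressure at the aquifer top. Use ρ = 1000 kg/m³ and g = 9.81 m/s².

Pressure head at the aquifer top: ψ = h − z = 511.15 − 407.60 = 103.55 m.
P = ρgψ = 1000 × 9.81 × 103.55 = 1015825 Pa ≈ 1020 kPa.

P ≈ 1020 kPa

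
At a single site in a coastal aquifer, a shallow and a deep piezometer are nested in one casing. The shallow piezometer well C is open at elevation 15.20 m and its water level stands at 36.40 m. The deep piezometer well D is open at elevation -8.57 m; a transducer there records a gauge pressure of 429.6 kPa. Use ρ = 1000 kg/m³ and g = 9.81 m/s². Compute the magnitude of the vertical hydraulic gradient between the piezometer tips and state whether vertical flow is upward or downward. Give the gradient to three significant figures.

|i_v| ≈ 0.0496; vertical flow is downward

Total head at well C: h = 36.40 m (water level in the standpipe).
Pressure head at well D: ψ = P/(ρg) = 429.6×1000 / (1000 × 9.81) = 43.79 m.
Total head at well D: h = z + ψ = -8.57 + 43.79 = 35.22 m.
Δh = h(well C) − h(well D) = 36.40 − 35.22 = 1.18 m.
Vertical separation Δz = 15.20 − (-8.57) = 23.77 m.
|i_v| = |Δh| / Δz = 1.18 / 23.77 = 0.0496.
Head is higher in the shallow piezometer, so vertical flow is downward (recharge condition).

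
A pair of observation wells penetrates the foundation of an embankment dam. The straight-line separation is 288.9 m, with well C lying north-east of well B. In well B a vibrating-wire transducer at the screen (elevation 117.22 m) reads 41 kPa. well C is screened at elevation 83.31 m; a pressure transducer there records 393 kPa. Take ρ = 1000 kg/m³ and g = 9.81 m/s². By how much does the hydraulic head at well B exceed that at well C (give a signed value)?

Pressure head at well B: ψ = P/(ρg) = 41×1000 / (1000 × 9.81) = 4.18 m.
Total head at well B: h = z + ψ = 117.22 + 4.18 = 121.40 m.
Pressure head at well C: ψ = P/(ρg) = 393×1000 / (1000 × 9.81) = 40.06 m.
Total head at well C: h = z + ψ = 83.31 + 40.06 = 123.37 m.
Head difference: h(well B) − h(well C) = 121.40 − 123.37 = -1.97 m.

Δh ≈ -1.97 m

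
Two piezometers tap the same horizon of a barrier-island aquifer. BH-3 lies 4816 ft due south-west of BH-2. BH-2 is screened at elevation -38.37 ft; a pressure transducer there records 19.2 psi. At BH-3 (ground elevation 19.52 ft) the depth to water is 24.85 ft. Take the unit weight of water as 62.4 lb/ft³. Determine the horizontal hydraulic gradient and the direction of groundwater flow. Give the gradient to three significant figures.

Pressure head at BH-2: ψ = 144·P/γ = 144 × 19.2 / 62.4 = 44.31 ft.
Total head at BH-2: h = z + ψ = -38.37 + 44.31 = 5.94 ft.
Total head at BH-3: h = 19.52 − 24.85 = -5.33 ft.
Head difference: h(BH-2) − h(BH-3) = 5.94 − (-5.33) = 11.27 ft.
Hydraulic gradient: i = |Δh| / L = 11.27 / 4816 = 0.00234.
Flow is from higher to lower head: from BH-2 toward BH-3, i.e. toward the south-west.

i ≈ 0.00234; groundwater flows toward the south-west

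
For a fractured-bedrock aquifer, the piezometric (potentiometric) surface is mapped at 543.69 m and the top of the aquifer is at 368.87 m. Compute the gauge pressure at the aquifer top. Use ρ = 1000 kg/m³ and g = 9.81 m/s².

Pressure head at the aquifer top: ψ = h − z = 543.69 − 368.87 = 174.82 m.
P = ρgψ = 1000 × 9.81 × 174.82 = 1714984 Pa ≈ 1710 kPa.

P ≈ 1710 kPa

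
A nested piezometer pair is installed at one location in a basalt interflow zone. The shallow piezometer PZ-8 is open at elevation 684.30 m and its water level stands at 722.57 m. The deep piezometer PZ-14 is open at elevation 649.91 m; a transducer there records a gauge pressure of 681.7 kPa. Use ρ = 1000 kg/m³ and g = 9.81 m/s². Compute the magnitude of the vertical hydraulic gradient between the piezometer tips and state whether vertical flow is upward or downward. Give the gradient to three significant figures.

Total head at PZ-8: h = 722.57 m (water level in the standpipe).
Pressure head at PZ-14: ψ = P/(ρg) = 681.7×1000 / (1000 × 9.81) = 69.49 m.
Total head at PZ-14: h = z + ψ = 649.91 + 69.49 = 719.40 m.
Δh = h(PZ-8) − h(PZ-14) = 722.57 − 719.40 = 3.17 m.
Vertical separation Δz = 684.30 − 649.91 = 34.39 m.
|i_v| = |Δh| / Δz = 3.17 / 34.39 = 0.0922.
Head is higher in the shallow piezometer, so vertical flow is downward (recharge condition).

|i_v| ≈ 0.0922; vertical flow is downward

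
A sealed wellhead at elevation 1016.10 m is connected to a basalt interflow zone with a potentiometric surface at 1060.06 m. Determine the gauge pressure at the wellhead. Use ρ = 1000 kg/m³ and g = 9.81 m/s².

Head above the cap: Δh = 1060.06 − 1016.10 = 43.96 m.
P = ρgΔh = 1000 × 9.81 × 43.96 = 431248 Pa ≈ 431 kPa.

P ≈ 431 kPa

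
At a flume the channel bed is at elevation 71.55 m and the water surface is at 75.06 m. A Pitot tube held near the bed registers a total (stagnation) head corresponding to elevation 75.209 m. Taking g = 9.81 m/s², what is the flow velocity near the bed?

Near the bed, under hydrostatic conditions, the piezometric head (z + ψ) equals the free-surface elevation, 75.06 m.
Velocity head = total − piezometric = 75.209 − 75.06 = 0.149 m.
v = √(2g·h_v) = √(2 × 9.81 × 0.149) = 1.71 m/s.

v ≈ 1.71 m/s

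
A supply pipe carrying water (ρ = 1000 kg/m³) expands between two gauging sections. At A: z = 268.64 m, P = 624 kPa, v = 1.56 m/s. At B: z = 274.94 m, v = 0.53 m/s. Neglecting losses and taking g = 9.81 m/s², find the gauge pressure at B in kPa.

P₂ ≈ 563 kPa

Pressure head at A: ψ₁ = P₁/(ρg) = 624×1000 / (1000 × 9.81) = 63.61 m.
Velocity heads: v₁²/2g = 1.56²/19.62 = 0.124 m; v₂²/2g = 0.53²/19.62 = 0.014 m.
Total head H = z₁ + ψ₁ + v₁²/2g = 268.64 + 63.61 + 0.124 = 332.37 m.
ψ₂ = H − z₂ − v₂²/2g = 332.37 − 274.94 − 0.014 = 57.42 m.
P₂ = ρgψ₂ = 1000 × 9.81 × 57.42 ≈ 563 kPa.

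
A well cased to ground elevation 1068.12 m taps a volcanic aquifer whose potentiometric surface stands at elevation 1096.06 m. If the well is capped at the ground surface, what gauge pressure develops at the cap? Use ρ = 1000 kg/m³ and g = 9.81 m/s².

Head above the cap: Δh = 1096.06 − 1068.12 = 27.94 m.
P = ρgΔh = 1000 × 9.81 × 27.94 = 274091 Pa ≈ 274 kPa.

P ≈ 274 kPa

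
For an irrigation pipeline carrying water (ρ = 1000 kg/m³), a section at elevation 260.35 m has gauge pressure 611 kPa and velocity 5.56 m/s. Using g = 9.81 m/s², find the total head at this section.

h ≈ 324.21 m

Pressure head ψ = P/(ρg) = 611×1000 / (1000 × 9.81) = 62.28 m.
Velocity head = v²/(2g) = 5.56² / (2 × 9.81) = 1.576 m.
h = z + ψ + v²/(2g) = 260.35 + 62.28 + 1.576 = 324.21 m.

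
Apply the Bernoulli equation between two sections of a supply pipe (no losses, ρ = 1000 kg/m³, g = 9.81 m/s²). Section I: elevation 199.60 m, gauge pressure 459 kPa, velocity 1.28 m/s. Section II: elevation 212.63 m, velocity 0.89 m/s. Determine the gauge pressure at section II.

P₂ ≈ 332 kPa

Pressure head at I: ψ₁ = P₁/(ρg) = 459×1000 / (1000 × 9.81) = 46.79 m.
Velocity heads: v₁²/2g = 1.28²/19.62 = 0.084 m; v₂²/2g = 0.89²/19.62 = 0.040 m.
Total head H = z₁ + ψ₁ + v₁²/2g = 199.60 + 46.79 + 0.084 = 246.47 m.
ψ₂ = H − z₂ − v₂²/2g = 246.47 − 212.63 − 0.040 = 33.80 m.
P₂ = ρgψ₂ = 1000 × 9.81 × 33.80 ≈ 332 kPa.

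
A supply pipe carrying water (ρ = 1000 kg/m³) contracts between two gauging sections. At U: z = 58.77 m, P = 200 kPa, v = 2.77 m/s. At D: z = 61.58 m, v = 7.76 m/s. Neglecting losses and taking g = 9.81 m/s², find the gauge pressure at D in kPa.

Pressure head at U: ψ₁ = P₁/(ρg) = 200×1000 / (1000 × 9.81) = 20.39 m.
Velocity heads: v₁²/2g = 2.77²/19.62 = 0.391 m; v₂²/2g = 7.76²/19.62 = 3.069 m.
Total head H = z₁ + ψ₁ + v₁²/2g = 58.77 + 20.39 + 0.391 = 79.55 m.
ψ₂ = H − z₂ − v₂²/2g = 79.55 − 61.58 − 3.069 = 14.90 m.
P₂ = ρgψ₂ = 1000 × 9.81 × 14.90 ≈ 146 kPa.

P₂ ≈ 146 kPa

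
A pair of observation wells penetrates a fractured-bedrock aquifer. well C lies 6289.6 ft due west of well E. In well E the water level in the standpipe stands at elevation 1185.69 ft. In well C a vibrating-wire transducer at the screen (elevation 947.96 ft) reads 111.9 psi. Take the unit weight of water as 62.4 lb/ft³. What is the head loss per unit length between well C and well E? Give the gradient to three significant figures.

Total head at well E: h = 1185.69 ft (water level in the piezometer is the total head).
Pressure head at well C: ψ = 144·P/γ = 144 × 111.9 / 62.4 = 258.23 ft.
Total head at well C: h = z + ψ = 947.96 + 258.23 = 1206.19 ft.
Head difference: h(well E) − h(well C) = 1185.69 − 1206.19 = -20.50 ft.
Hydraulic gradient: i = |Δh| / L = 20.50 / 6289.6 = 0.00326.

i ≈ 0.00326 ft/ft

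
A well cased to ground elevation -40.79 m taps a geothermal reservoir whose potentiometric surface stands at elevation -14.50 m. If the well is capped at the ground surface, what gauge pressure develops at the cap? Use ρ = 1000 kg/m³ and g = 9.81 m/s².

Head above the cap: Δh = -14.50 − (-40.79) = 26.29 m.
P = ρgΔh = 1000 × 9.81 × 26.29 = 257905 Pa ≈ 258 kPa.

P ≈ 258 kPa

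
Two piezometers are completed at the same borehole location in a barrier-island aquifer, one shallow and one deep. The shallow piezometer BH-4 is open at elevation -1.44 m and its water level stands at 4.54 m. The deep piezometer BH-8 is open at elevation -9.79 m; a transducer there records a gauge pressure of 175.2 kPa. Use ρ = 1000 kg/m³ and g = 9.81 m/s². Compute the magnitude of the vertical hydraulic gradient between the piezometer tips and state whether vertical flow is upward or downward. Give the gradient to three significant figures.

Total head at BH-4: h = 4.54 m (water level in the standpipe).
Pressure head at BH-8: ψ = P/(ρg) = 175.2×1000 / (1000 × 9.81) = 17.86 m.
Total head at BH-8: h = z + ψ = -9.79 + 17.86 = 8.07 m.
Δh = h(BH-4) − h(BH-8) = 4.54 − 8.07 = -3.53 m.
Vertical separation Δz = -1.44 − (-9.79) = 8.35 m.
|i_v| = |Δh| / Δz = 3.53 / 8.35 = 0.423.
Head is higher in the deep piezometer, so vertical flow is upward (discharge condition).

|i_v| ≈ 0.423; vertical flow is upward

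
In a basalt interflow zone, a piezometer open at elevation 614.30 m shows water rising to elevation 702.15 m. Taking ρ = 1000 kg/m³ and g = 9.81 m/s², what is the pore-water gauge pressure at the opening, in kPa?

Pressure head ψ = h − z = 702.15 − 614.30 = 87.85 m.
P = ρgψ = 1000 × 9.81 × 87.85 = 861808 Pa ≈ 862 kPa.

P ≈ 862 kPa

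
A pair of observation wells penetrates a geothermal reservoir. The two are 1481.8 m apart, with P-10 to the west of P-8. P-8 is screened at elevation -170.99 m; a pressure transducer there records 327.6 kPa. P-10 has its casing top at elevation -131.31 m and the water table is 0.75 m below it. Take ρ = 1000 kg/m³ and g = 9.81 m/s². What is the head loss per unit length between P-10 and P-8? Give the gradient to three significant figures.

Pressure head at P-8: ψ = P/(ρg) = 327.6×1000 / (1000 × 9.81) = 33.39 m.
Total head at P-8: h = z + ψ = -170.99 + 33.39 = -137.60 m.
Total head at P-10: h = -131.31 − 0.75 = -132.06 m.
Head difference: h(P-8) − h(P-10) = -137.60 − (-132.06) = -5.54 m.
Hydraulic gradient: i = |Δh| / L = 5.54 / 1481.8 = 0.00374.

i ≈ 0.00374 m/m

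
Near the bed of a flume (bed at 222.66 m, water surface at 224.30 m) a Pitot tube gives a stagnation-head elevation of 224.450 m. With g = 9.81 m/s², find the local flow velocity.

v ≈ 1.72 m/s

Near the bed, under hydrostatic conditions, the piezometric head (z + ψ) equals the free-surface elevation, 224.30 m.
Velocity head = total − piezometric = 224.450 − 224.30 = 0.150 m.
v = √(2g·h_v) = √(2 × 9.81 × 0.150) = 1.72 m/s.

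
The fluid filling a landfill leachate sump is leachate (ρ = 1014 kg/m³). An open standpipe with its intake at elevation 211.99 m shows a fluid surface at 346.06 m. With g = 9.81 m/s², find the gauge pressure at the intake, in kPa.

Pressure head ψ = h − z = 346.06 − 211.99 = 134.07 m.
P = ρgψ = 1014 × 9.81 × 134.07 = 1333640 Pa ≈ 1330 kPa.

P ≈ 1330 kPa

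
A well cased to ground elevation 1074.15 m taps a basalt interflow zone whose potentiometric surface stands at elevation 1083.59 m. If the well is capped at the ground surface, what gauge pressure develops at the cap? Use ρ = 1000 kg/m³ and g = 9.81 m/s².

Head above the cap: Δh = 1083.59 − 1074.15 = 9.44 m.
P = ρgΔh = 1000 × 9.81 × 9.44 = 92606 Pa ≈ 92.6 kPa.

P ≈ 92.6 kPa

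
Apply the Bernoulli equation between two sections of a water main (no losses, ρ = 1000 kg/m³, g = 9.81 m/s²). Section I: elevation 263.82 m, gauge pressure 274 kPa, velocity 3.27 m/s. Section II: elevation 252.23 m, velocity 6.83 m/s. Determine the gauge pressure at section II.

P₂ ≈ 370 kPa

Pressure head at I: ψ₁ = P₁/(ρg) = 274×1000 / (1000 × 9.81) = 27.93 m.
Velocity heads: v₁²/2g = 3.27²/19.62 = 0.545 m; v₂²/2g = 6.83²/19.62 = 2.378 m.
Total head H = z₁ + ψ₁ + v₁²/2g = 263.82 + 27.93 + 0.545 = 292.30 m.
ψ₂ = H − z₂ − v₂²/2g = 292.30 − 252.23 − 2.378 = 37.69 m.
P₂ = ρgψ₂ = 1000 × 9.81 × 37.69 ≈ 370 kPa.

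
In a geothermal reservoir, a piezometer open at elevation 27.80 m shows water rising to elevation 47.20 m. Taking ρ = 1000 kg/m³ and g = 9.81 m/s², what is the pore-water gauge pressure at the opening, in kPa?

Pressure head ψ = h − z = 47.20 − 27.80 = 19.40 m.
P = ρgψ = 1000 × 9.81 × 19.40 = 190314 Pa ≈ 190 kPa.

P ≈ 190 kPa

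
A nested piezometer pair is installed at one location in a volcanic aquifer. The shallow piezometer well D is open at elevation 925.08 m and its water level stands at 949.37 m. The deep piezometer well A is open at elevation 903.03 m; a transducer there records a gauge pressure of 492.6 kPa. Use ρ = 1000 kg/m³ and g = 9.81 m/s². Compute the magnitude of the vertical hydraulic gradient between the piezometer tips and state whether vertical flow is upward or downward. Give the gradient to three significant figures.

Total head at well D: h = 949.37 m (water level in the standpipe).
Pressure head at well A: ψ = P/(ρg) = 492.6×1000 / (1000 × 9.81) = 50.21 m.
Total head at well A: h = z + ψ = 903.03 + 50.21 = 953.24 m.
Δh = h(well D) − h(well A) = 949.37 − 953.24 = -3.87 m.
Vertical separation Δz = 925.08 − 903.03 = 22.05 m.
|i_v| = |Δh| / Δz = 3.87 / 22.05 = 0.176.
Head is higher in the deep piezometer, so vertical flow is upward (discharge condition).

|i_v| ≈ 0.176; vertical flow is upward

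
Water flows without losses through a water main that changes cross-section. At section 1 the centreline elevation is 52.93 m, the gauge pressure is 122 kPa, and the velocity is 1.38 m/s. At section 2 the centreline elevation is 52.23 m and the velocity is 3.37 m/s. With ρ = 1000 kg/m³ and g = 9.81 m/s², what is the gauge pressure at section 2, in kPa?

P₂ ≈ 124 kPa

Pressure head at 1: ψ₁ = P₁/(ρg) = 122×1000 / (1000 × 9.81) = 12.44 m.
Velocity heads: v₁²/2g = 1.38²/19.62 = 0.097 m; v₂²/2g = 3.37²/19.62 = 0.579 m.
Total head H = z₁ + ψ₁ + v₁²/2g = 52.93 + 12.44 + 0.097 = 65.47 m.
ψ₂ = H − z₂ − v₂²/2g = 65.47 − 52.23 − 0.579 = 12.66 m.
P₂ = ρgψ₂ = 1000 × 9.81 × 12.66 ≈ 124 kPa.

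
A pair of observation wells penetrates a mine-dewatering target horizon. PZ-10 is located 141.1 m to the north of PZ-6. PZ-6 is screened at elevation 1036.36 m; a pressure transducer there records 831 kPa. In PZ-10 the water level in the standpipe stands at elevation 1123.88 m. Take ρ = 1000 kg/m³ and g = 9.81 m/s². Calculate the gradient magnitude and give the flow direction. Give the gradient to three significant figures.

i ≈ 0.0199; groundwater flows toward the south

Pressure head at PZ-6: ψ = P/(ρg) = 831×1000 / (1000 × 9.81) = 84.71 m.
Total head at PZ-6: h = z + ψ = 1036.36 + 84.71 = 1121.07 m.
Total head at PZ-10: h = 1123.88 m (water level in the piezometer is the total head).
Head difference: h(PZ-6) − h(PZ-10) = 1121.07 − 1123.88 = -2.81 m.
Hydraulic gradient: i = |Δh| / L = 2.81 / 141.1 = 0.0199.
Flow is from higher to lower head: from PZ-10 toward PZ-6, i.e. toward the south.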